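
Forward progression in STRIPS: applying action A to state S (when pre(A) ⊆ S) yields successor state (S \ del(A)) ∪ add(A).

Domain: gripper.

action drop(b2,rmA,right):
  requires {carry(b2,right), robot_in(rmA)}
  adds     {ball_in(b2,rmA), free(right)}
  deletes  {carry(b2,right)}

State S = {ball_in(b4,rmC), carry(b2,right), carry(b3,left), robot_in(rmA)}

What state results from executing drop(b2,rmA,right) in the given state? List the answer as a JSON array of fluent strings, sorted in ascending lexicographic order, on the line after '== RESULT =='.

Compute (S \ del) ∪ add:
  pre ⊆ S: {carry(b2,right), robot_in(rmA)} ⊆ S  — applicable
  S \ del = {ball_in(b4,rmC), carry(b3,left), robot_in(rmA)}
  ∪ add   = {ball_in(b2,rmA), ball_in(b4,rmC), carry(b3,left), free(right), robot_in(rmA)}

== RESULT ==
["ball_in(b2,rmA)", "ball_in(b4,rmC)", "carry(b3,left)", "free(right)", "robot_in(rmA)"]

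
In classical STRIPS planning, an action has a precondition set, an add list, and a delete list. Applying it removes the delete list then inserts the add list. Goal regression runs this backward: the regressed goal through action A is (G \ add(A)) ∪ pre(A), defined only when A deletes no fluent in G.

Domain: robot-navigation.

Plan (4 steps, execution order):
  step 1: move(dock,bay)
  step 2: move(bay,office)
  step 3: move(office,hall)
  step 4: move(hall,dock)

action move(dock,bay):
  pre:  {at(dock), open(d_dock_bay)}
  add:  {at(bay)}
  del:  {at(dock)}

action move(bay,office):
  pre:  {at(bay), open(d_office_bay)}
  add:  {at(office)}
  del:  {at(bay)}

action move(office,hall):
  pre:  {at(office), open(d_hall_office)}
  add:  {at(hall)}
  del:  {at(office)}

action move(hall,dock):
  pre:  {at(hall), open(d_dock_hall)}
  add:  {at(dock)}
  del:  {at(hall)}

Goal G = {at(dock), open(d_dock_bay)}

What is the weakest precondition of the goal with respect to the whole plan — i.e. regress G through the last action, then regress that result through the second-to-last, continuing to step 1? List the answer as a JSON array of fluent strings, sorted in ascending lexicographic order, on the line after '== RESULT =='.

Work backward from the goal:
  through step 4 (move(hall,dock)): drop {at(dock)}, keep {open(d_dock_bay)}, require {at(hall), open(d_dock_hall)}
    → {at(hall), open(d_dock_bay), open(d_dock_hall)}
  through step 3 (move(office,hall)): drop {at(hall)}, keep {open(d_dock_bay), open(d_dock_hall)}, require {at(office), open(d_hall_office)}
    → {at(office), open(d_dock_bay), open(d_dock_hall), open(d_hall_office)}
  through step 2 (move(bay,office)): drop {at(office)}, keep {open(d_dock_bay), open(d_dock_hall), open(d_hall_office)}, require {at(bay), open(d_office_bay)}
    → {at(bay), open(d_dock_bay), open(d_dock_hall), open(d_hall_office), open(d_office_bay)}
  through step 1 (move(dock,bay)): drop {at(bay)}, keep {open(d_dock_bay), open(d_dock_hall), open(d_hall_office), open(d_office_bay)}, require {at(dock), open(d_dock_bay)}
    → {at(dock), open(d_dock_bay), open(d_dock_hall), open(d_hall_office), open(d_office_bay)}

== RESULT ==
["at(dock)", "open(d_dock_bay)", "open(d_dock_hall)", "open(d_hall_office)", "open(d_office_bay)"]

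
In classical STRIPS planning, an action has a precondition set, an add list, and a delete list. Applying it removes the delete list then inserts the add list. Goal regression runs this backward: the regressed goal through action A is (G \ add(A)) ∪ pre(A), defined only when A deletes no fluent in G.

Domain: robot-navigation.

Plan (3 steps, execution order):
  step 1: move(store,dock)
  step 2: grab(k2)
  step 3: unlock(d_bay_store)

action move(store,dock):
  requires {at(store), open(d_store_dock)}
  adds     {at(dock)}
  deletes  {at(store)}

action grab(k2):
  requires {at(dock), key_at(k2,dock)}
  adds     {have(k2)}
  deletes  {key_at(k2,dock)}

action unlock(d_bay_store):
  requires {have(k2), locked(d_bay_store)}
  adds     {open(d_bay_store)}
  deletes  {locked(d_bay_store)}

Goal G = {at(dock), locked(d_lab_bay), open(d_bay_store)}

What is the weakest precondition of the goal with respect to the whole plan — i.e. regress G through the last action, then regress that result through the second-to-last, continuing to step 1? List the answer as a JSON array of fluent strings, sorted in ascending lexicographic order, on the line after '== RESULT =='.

Regress step by step:
  through step 3 (unlock(d_bay_store)): drop {open(d_bay_store)}, keep {at(dock), locked(d_lab_bay)}, require {have(k2), locked(d_bay_store)}
    → {at(dock), have(k2), locked(d_bay_store), locked(d_lab_bay)}
  through step 2 (grab(k2)): drop {have(k2)}, keep {at(dock), locked(d_bay_store), locked(d_lab_bay)}, require {at(dock), key_at(k2,dock)}
    → {at(dock), key_at(k2,dock), locked(d_bay_store), locked(d_lab_bay)}
  through step 1 (move(store,dock)): drop {at(dock)}, keep {key_at(k2,dock), locked(d_bay_store), locked(d_lab_bay)}, require {at(store), open(d_store_dock)}
    → {at(store), key_at(k2,dock), locked(d_bay_store), locked(d_lab_bay), open(d_store_dock)}

== RESULT ==
["at(store)", "key_at(k2,dock)", "locked(d_bay_store)", "locked(d_lab_bay)", "open(d_store_dock)"]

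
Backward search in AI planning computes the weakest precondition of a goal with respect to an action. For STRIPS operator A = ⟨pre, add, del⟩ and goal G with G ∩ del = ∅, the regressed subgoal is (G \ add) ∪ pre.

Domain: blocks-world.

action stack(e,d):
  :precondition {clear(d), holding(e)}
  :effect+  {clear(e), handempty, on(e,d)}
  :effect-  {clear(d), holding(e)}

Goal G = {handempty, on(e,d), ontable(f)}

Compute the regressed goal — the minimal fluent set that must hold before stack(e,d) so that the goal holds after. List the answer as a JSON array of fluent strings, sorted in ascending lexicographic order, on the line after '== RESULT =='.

Compute (G \ add) ∪ pre:
  G ∩ del = {}  (empty — regression defined)
  G \ add = {handempty, on(e,d), ontable(f)} \ {clear(e), handempty, on(e,d)} = {ontable(f)}
  ∪ pre   = {ontable(f)} ∪ {clear(d), holding(e)}
          = {clear(d), holding(e), ontable(f)}

== RESULT ==
["clear(d)", "holding(e)", "ontable(f)"]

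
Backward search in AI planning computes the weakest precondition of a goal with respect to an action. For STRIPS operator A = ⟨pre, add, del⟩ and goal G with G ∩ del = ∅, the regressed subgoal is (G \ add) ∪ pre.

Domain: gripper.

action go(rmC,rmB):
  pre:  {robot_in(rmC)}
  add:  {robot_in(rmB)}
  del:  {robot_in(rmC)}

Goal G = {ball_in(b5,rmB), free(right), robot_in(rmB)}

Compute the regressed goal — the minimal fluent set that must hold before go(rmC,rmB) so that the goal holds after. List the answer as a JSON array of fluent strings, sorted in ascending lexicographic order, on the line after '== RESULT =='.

Compute (G \ add) ∪ pre:
  G ∩ del = {}  (empty — regression defined)
  G \ add = {ball_in(b5,rmB), free(right), robot_in(rmB)} \ {robot_in(rmB)} = {ball_in(b5,rmB), free(right)}
  ∪ pre   = {ball_in(b5,rmB), free(right)} ∪ {robot_in(rmC)}
          = {ball_in(b5,rmB), free(right), robot_in(rmC)}

== RESULT ==
["ball_in(b5,rmB)", "free(right)", "robot_in(rmC)"]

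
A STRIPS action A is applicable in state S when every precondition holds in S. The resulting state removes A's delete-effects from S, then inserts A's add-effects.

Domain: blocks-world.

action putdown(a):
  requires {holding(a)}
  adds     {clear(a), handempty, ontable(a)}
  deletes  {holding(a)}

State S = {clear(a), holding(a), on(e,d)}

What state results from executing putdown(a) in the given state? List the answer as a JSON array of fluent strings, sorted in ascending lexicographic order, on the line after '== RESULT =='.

Progress:
  pre ⊆ S: {holding(a)} ⊆ S  — applicable
  S \ del = {clear(a), on(e,d)}
  ∪ add   = {clear(a), handempty, on(e,d), ontable(a)}

== RESULT ==
["clear(a)", "handempty", "on(e,d)", "ontable(a)"]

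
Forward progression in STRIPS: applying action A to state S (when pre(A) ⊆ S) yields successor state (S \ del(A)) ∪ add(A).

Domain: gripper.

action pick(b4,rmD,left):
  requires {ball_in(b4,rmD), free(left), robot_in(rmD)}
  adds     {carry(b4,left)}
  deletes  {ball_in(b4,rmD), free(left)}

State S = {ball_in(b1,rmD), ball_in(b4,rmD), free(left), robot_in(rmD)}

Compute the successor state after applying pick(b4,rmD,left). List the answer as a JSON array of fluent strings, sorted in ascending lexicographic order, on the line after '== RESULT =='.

Compute (S \ del) ∪ add:
  pre ⊆ S: {ball_in(b4,rmD), free(left), robot_in(rmD)} ⊆ S  — applicable
  S \ del = {ball_in(b1,rmD), robot_in(rmD)}
  ∪ add   = {ball_in(b1,rmD), carry(b4,left), robot_in(rmD)}

== RESULT ==
["ball_in(b1,rmD)", "carry(b4,left)", "robot_in(rmD)"]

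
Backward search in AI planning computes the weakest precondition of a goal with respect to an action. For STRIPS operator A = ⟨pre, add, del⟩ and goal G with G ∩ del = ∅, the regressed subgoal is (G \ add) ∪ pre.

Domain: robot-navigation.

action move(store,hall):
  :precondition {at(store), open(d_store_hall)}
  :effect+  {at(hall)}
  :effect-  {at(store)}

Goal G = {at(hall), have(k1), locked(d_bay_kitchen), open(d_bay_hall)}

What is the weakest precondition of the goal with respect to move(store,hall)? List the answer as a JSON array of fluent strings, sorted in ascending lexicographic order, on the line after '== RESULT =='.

Regress:
  G ∩ del = {}  (empty — regression defined)
  G \ add = {at(hall), have(k1), locked(d_bay_kitchen), open(d_bay_hall)} \ {at(hall)} = {have(k1), locked(d_bay_kitchen), open(d_bay_hall)}
  ∪ pre   = {have(k1), locked(d_bay_kitchen), open(d_bay_hall)} ∪ {at(store), open(d_store_hall)}
          = {at(store), have(k1), locked(d_bay_kitchen), open(d_bay_hall), open(d_store_hall)}

== RESULT ==
["at(store)", "have(k1)", "locked(d_bay_kitchen)", "open(d_bay_hall)", "open(d_store_hall)"]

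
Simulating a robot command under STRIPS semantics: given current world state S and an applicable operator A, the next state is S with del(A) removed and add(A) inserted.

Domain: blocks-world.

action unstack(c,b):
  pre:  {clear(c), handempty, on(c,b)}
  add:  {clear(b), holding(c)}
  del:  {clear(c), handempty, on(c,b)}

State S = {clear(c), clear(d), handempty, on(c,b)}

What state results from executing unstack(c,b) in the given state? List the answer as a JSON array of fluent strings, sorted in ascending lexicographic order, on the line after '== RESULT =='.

Compute (S \ del) ∪ add:
  pre ⊆ S: {clear(c), handempty, on(c,b)} ⊆ S  — applicable
  S \ del = {clear(d)}
  ∪ add   = {clear(b), clear(d), holding(c)}

== RESULT ==
["clear(b)", "clear(d)", "holding(c)"]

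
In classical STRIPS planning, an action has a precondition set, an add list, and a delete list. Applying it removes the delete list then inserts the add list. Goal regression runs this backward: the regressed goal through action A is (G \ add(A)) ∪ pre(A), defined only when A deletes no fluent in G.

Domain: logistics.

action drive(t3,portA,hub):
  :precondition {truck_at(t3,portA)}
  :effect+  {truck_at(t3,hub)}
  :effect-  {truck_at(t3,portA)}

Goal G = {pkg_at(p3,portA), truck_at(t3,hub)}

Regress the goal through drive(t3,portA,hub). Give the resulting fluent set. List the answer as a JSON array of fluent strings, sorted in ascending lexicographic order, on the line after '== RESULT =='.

Compute (G \ add) ∪ pre:
  G ∩ del = {}  (empty — regression defined)
  G \ add = {pkg_at(p3,portA), truck_at(t3,hub)} \ {truck_at(t3,hub)} = {pkg_at(p3,portA)}
  ∪ pre   = {pkg_at(p3,portA)} ∪ {truck_at(t3,portA)}
          = {pkg_at(p3,portA), truck_at(t3,portA)}

== RESULT ==
["pkg_at(p3,portA)", "truck_at(t3,portA)"]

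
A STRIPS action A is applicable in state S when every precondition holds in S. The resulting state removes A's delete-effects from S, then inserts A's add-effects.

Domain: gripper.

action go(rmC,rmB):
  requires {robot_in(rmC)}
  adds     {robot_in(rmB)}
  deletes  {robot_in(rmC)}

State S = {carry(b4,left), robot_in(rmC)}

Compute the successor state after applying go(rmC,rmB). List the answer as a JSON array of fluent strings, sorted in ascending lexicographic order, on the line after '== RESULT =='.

Progress:
  pre ⊆ S: {robot_in(rmC)} ⊆ S  — applicable
  S \ del = {carry(b4,left)}
  ∪ add   = {carry(b4,left), robot_in(rmB)}

== RESULT ==
["carry(b4,left)", "robot_in(rmB)"]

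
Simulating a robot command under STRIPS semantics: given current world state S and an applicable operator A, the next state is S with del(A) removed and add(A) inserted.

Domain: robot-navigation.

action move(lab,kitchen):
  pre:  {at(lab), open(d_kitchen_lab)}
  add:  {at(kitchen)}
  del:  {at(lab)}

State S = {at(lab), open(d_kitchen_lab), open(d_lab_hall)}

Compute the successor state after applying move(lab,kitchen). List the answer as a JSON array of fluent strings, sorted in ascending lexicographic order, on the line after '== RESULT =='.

Progress:
  pre ⊆ S: {at(lab), open(d_kitchen_lab)} ⊆ S  — applicable
  S \ del = {open(d_kitchen_lab), open(d_lab_hall)}
  ∪ add   = {at(kitchen), open(d_kitchen_lab), open(d_lab_hall)}

== RESULT ==
["at(kitchen)", "open(d_kitchen_lab)", "open(d_lab_hall)"]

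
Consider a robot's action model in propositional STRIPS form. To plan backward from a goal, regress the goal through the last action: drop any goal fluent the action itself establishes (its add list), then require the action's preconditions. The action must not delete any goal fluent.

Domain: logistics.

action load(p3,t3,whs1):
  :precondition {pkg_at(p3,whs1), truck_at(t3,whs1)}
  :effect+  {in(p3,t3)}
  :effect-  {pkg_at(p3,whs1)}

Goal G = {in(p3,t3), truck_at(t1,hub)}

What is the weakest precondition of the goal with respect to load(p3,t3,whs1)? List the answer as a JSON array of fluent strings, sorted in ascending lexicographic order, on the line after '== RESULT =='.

Regress:
  G ∩ del = {}  (empty — regression defined)
  G \ add = {in(p3,t3), truck_at(t1,hub)} \ {in(p3,t3)} = {truck_at(t1,hub)}
  ∪ pre   = {truck_at(t1,hub)} ∪ {pkg_at(p3,whs1), truck_at(t3,whs1)}
          = {pkg_at(p3,whs1), truck_at(t1,hub), truck_at(t3,whs1)}

== RESULT ==
["pkg_at(p3,whs1)", "truck_at(t1,hub)", "truck_at(t3,whs1)"]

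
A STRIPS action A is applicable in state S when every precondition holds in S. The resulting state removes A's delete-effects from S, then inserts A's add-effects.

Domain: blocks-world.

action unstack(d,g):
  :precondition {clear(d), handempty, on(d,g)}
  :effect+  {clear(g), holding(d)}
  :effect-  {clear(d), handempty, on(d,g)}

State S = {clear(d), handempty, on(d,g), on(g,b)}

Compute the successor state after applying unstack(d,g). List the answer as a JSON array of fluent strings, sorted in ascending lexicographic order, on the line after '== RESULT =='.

Progress:
  pre ⊆ S: {clear(d), handempty, on(d,g)} ⊆ S  — applicable
  S \ del = {on(g,b)}
  ∪ add   = {clear(g), holding(d), on(g,b)}

== RESULT ==
["clear(g)", "holding(d)", "on(g,b)"]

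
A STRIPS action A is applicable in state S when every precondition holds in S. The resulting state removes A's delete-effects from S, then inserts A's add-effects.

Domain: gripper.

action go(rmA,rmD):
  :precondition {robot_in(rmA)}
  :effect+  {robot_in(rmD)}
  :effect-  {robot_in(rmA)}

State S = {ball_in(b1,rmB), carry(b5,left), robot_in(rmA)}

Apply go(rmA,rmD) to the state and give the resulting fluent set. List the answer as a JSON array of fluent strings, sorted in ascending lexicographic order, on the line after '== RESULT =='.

Compute (S \ del) ∪ add:
  pre ⊆ S: {robot_in(rmA)} ⊆ S  — applicable
  S \ del = {ball_in(b1,rmB), carry(b5,left)}
  ∪ add   = {ball_in(b1,rmB), carry(b5,left), robot_in(rmD)}

== RESULT ==
["ball_in(b1,rmB)", "carry(b5,left)", "robot_in(rmD)"]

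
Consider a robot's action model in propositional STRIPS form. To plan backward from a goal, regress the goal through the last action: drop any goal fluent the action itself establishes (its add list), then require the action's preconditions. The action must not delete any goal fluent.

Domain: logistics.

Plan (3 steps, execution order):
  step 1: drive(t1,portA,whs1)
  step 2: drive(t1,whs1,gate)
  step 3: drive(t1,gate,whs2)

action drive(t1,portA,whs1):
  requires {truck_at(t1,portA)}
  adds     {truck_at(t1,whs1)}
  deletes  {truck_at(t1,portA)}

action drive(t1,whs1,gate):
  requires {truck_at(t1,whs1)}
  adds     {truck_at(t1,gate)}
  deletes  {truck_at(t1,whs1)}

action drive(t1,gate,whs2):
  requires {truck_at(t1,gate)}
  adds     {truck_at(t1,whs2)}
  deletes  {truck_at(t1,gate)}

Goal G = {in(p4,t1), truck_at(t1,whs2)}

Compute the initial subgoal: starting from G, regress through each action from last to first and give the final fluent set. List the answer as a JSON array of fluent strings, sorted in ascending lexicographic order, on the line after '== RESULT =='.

Work backward from the goal:
  through step 3 (drive(t1,gate,whs2)): drop {truck_at(t1,whs2)}, keep {in(p4,t1)}, require {truck_at(t1,gate)}
    → {in(p4,t1), truck_at(t1,gate)}
  through step 2 (drive(t1,whs1,gate)): drop {truck_at(t1,gate)}, keep {in(p4,t1)}, require {truck_at(t1,whs1)}
    → {in(p4,t1), truck_at(t1,whs1)}
  through step 1 (drive(t1,portA,whs1)): drop {truck_at(t1,whs1)}, keep {in(p4,t1)}, require {truck_at(t1,portA)}
    → {in(p4,t1), truck_at(t1,portA)}

== RESULT ==
["in(p4,t1)", "truck_at(t1,portA)"]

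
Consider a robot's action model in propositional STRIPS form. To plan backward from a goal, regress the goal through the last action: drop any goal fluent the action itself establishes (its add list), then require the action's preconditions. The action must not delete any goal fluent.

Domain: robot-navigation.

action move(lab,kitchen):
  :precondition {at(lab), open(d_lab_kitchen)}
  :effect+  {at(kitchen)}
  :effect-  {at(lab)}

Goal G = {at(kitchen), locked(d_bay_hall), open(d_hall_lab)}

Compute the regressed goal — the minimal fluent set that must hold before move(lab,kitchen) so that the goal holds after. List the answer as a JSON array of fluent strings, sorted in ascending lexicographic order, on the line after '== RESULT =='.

Regress:
  G ∩ del = {}  (empty — regression defined)
  G \ add = {at(kitchen), locked(d_bay_hall), open(d_hall_lab)} \ {at(kitchen)} = {locked(d_bay_hall), open(d_hall_lab)}
  ∪ pre   = {locked(d_bay_hall), open(d_hall_lab)} ∪ {at(lab), open(d_lab_kitchen)}
          = {at(lab), locked(d_bay_hall), open(d_hall_lab), open(d_lab_kitchen)}

== RESULT ==
["at(lab)", "locked(d_bay_hall)", "open(d_hall_lab)", "open(d_lab_kitchen)"]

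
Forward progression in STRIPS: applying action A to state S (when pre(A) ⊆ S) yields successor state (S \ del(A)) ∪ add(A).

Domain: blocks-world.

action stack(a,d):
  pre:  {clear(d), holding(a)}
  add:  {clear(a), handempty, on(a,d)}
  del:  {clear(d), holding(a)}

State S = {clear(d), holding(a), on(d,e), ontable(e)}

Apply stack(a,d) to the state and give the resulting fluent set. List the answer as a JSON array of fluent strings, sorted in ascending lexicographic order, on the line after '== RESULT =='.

Progress:
  pre ⊆ S: {clear(d), holding(a)} ⊆ S  — applicable
  S \ del = {on(d,e), ontable(e)}
  ∪ add   = {clear(a), handempty, on(a,d), on(d,e), ontable(e)}

== RESULT ==
["clear(a)", "handempty", "on(a,d)", "on(d,e)", "ontable(e)"]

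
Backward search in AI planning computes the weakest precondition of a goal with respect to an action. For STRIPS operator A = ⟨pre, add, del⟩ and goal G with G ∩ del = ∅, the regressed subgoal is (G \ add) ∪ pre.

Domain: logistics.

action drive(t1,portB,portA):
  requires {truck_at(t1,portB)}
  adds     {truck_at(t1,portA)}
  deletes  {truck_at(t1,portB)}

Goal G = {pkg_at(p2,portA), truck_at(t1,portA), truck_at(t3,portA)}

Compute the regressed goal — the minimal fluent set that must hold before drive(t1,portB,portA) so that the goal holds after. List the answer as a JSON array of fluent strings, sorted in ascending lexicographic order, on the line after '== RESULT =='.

Compute (G \ add) ∪ pre:
  G ∩ del = {}  (empty — regression defined)
  G \ add = {pkg_at(p2,portA), truck_at(t1,portA), truck_at(t3,portA)} \ {truck_at(t1,portA)} = {pkg_at(p2,portA), truck_at(t3,portA)}
  ∪ pre   = {pkg_at(p2,portA), truck_at(t3,portA)} ∪ {truck_at(t1,portB)}
          = {pkg_at(p2,portA), truck_at(t1,portB), truck_at(t3,portA)}

== RESULT ==
["pkg_at(p2,portA)", "truck_at(t1,portB)", "truck_at(t3,portA)"]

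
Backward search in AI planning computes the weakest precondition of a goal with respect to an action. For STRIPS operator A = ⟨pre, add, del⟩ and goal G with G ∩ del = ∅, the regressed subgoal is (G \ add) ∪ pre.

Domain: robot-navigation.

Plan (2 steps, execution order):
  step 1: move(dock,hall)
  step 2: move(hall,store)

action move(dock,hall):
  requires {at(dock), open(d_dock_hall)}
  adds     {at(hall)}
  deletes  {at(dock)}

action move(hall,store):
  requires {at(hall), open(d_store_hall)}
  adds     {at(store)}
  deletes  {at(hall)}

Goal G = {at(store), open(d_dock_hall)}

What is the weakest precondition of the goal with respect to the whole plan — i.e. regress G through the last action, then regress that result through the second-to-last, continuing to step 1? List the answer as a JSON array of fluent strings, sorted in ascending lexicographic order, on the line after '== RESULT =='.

Work backward from the goal:
  through step 2 (move(hall,store)): drop {at(store)}, keep {open(d_dock_hall)}, require {at(hall), open(d_store_hall)}
    → {at(hall), open(d_dock_hall), open(d_store_hall)}
  through step 1 (move(dock,hall)): drop {at(hall)}, keep {open(d_dock_hall), open(d_store_hall)}, require {at(dock), open(d_dock_hall)}
    → {at(dock), open(d_dock_hall), open(d_store_hall)}

== RESULT ==
["at(dock)", "open(d_dock_hall)", "open(d_store_hall)"]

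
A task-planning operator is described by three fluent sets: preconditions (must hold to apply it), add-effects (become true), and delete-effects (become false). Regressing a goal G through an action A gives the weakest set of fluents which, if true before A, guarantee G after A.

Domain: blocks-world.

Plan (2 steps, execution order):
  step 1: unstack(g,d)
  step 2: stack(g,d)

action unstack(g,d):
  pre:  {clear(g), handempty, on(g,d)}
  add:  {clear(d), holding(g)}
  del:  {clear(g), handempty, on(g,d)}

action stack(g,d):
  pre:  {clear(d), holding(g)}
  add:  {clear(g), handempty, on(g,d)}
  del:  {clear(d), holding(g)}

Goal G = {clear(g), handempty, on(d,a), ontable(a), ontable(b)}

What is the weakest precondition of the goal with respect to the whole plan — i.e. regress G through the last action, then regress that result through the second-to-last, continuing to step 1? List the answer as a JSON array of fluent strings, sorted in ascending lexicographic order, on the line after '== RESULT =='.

Work backward from the goal:
  through step 2 (stack(g,d)): drop {clear(g), handempty}, keep {on(d,a), ontable(a), ontable(b)}, require {clear(d), holding(g)}
    → {clear(d), holding(g), on(d,a), ontable(a), ontable(b)}
  through step 1 (unstack(g,d)): drop {clear(d), holding(g)}, keep {on(d,a), ontable(a), ontable(b)}, require {clear(g), handempty, on(g,d)}
    → {clear(g), handempty, on(d,a), on(g,d), ontable(a), ontable(b)}

== RESULT ==
["clear(g)", "handempty", "on(d,a)", "on(g,d)", "ontable(a)", "ontable(b)"]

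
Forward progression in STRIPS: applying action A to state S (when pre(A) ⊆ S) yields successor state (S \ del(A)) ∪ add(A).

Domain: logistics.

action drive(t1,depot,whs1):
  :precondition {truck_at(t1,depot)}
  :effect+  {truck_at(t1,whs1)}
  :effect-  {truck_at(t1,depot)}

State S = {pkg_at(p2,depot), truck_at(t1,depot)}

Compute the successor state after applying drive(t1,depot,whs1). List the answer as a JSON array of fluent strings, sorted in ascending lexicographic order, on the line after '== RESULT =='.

Progress:
  pre ⊆ S: {truck_at(t1,depot)} ⊆ S  — applicable
  S \ del = {pkg_at(p2,depot)}
  ∪ add   = {pkg_at(p2,depot), truck_at(t1,whs1)}

== RESULT ==
["pkg_at(p2,depot)", "truck_at(t1,whs1)"]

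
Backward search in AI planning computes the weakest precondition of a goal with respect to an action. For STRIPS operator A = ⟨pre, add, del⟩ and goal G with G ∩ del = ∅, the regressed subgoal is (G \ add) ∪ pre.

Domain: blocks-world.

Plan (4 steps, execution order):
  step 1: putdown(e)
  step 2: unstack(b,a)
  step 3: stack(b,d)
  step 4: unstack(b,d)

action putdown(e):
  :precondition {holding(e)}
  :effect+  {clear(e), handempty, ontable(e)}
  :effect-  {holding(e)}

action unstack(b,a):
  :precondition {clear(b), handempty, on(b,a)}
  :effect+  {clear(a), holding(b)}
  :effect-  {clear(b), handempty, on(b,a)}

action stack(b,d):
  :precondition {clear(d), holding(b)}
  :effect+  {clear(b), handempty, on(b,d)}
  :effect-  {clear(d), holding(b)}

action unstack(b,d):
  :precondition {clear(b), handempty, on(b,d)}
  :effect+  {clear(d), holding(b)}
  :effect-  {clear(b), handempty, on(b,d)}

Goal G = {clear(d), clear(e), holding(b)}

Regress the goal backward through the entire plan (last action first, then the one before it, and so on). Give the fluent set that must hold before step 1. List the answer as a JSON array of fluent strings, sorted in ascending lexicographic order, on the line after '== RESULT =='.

Regress step by step:
  through step 4 (unstack(b,d)): drop {clear(d), holding(b)}, keep {clear(e)}, require {clear(b), handempty, on(b,d)}
    → {clear(b), clear(e), handempty, on(b,d)}
  through step 3 (stack(b,d)): drop {clear(b), handempty, on(b,d)}, keep {clear(e)}, require {clear(d), holding(b)}
    → {clear(d), clear(e), holding(b)}
  through step 2 (unstack(b,a)): drop {holding(b)}, keep {clear(d), clear(e)}, require {clear(b), handempty, on(b,a)}
    → {clear(b), clear(d), clear(e), handempty, on(b,a)}
  through step 1 (putdown(e)): drop {clear(e), handempty}, keep {clear(b), clear(d), on(b,a)}, require {holding(e)}
    → {clear(b), clear(d), holding(e), on(b,a)}

== RESULT ==
["clear(b)", "clear(d)", "holding(e)", "on(b,a)"]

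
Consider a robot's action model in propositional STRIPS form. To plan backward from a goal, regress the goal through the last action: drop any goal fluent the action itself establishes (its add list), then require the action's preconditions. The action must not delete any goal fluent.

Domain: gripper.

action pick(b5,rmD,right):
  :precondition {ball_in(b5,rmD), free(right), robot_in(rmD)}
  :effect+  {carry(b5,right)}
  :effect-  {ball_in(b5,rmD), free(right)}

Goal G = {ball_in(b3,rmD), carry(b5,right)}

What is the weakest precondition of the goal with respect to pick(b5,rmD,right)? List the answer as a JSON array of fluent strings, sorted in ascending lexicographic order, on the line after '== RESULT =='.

Regress:
  G ∩ del = {}  (empty — regression defined)
  G \ add = {ball_in(b3,rmD), carry(b5,right)} \ {carry(b5,right)} = {ball_in(b3,rmD)}
  ∪ pre   = {ball_in(b3,rmD)} ∪ {ball_in(b5,rmD), free(right), robot_in(rmD)}
          = {ball_in(b3,rmD), ball_in(b5,rmD), free(right), robot_in(rmD)}

== RESULT ==
["ball_in(b3,rmD)", "ball_in(b5,rmD)", "free(right)", "robot_in(rmD)"]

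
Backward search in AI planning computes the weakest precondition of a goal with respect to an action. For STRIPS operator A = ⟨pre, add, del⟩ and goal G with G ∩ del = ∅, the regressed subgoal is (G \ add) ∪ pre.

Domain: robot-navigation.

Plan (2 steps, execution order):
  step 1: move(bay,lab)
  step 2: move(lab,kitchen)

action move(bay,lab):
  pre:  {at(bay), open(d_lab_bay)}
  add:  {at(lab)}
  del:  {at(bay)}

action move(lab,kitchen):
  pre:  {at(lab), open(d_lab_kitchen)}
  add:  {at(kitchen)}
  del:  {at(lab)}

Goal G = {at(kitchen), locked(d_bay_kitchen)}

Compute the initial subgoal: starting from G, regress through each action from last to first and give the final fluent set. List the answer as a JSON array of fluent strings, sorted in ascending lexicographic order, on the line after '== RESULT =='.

Work backward from the goal:
  through step 2 (move(lab,kitchen)): drop {at(kitchen)}, keep {locked(d_bay_kitchen)}, require {at(lab), open(d_lab_kitchen)}
    → {at(lab), locked(d_bay_kitchen), open(d_lab_kitchen)}
  through step 1 (move(bay,lab)): drop {at(lab)}, keep {locked(d_bay_kitchen), open(d_lab_kitchen)}, require {at(bay), open(d_lab_bay)}
    → {at(bay), locked(d_bay_kitchen), open(d_lab_bay), open(d_lab_kitchen)}

== RESULT ==
["at(bay)", "locked(d_bay_kitchen)", "open(d_lab_bay)", "open(d_lab_kitchen)"]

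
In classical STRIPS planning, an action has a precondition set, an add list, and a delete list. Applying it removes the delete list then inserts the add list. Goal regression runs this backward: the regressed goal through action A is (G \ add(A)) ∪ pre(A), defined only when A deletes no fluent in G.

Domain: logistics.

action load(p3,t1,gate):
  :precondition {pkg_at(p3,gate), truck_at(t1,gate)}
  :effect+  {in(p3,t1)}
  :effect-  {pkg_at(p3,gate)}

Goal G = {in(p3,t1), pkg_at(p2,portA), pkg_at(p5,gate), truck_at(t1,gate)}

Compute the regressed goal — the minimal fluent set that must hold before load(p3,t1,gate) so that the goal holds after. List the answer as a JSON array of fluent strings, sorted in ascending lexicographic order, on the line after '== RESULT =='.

Regress:
  G ∩ del = {}  (empty — regression defined)
  G \ add = {in(p3,t1), pkg_at(p2,portA), pkg_at(p5,gate), truck_at(t1,gate)} \ {in(p3,t1)} = {pkg_at(p2,portA), pkg_at(p5,gate), truck_at(t1,gate)}
  ∪ pre   = {pkg_at(p2,portA), pkg_at(p5,gate), truck_at(t1,gate)} ∪ {pkg_at(p3,gate), truck_at(t1,gate)}
          = {pkg_at(p2,portA), pkg_at(p3,gate), pkg_at(p5,gate), truck_at(t1,gate)}

== RESULT ==
["pkg_at(p2,portA)", "pkg_at(p3,gate)", "pkg_at(p5,gate)", "truck_at(t1,gate)"]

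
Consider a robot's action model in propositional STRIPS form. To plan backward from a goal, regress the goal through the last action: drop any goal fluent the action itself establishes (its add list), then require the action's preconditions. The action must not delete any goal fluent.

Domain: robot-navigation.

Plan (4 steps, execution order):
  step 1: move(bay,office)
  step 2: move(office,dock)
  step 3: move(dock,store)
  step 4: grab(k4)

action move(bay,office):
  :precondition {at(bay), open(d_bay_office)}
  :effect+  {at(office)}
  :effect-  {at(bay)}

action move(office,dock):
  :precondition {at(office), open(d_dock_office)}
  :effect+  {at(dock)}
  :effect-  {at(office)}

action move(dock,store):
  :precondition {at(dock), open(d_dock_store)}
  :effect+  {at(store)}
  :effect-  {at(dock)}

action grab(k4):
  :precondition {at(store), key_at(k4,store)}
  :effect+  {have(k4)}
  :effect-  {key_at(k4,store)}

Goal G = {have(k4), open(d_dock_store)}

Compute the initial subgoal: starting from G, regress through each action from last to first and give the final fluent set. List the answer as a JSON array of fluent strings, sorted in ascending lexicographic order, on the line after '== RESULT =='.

Work backward from the goal:
  through step 4 (grab(k4)): drop {have(k4)}, keep {open(d_dock_store)}, require {at(store), key_at(k4,store)}
    → {at(store), key_at(k4,store), open(d_dock_store)}
  through step 3 (move(dock,store)): drop {at(store)}, keep {key_at(k4,store), open(d_dock_store)}, require {at(dock), open(d_dock_store)}
    → {at(dock), key_at(k4,store), open(d_dock_store)}
  through step 2 (move(office,dock)): drop {at(dock)}, keep {key_at(k4,store), open(d_dock_store)}, require {at(office), open(d_dock_office)}
    → {at(office), key_at(k4,store), open(d_dock_office), open(d_dock_store)}
  through step 1 (move(bay,office)): drop {at(office)}, keep {key_at(k4,store), open(d_dock_office), open(d_dock_store)}, require {at(bay), open(d_bay_office)}
    → {at(bay), key_at(k4,store), open(d_bay_office), open(d_dock_office), open(d_dock_store)}

== RESULT ==
["at(bay)", "key_at(k4,store)", "open(d_bay_office)", "open(d_dock_office)", "open(d_dock_store)"]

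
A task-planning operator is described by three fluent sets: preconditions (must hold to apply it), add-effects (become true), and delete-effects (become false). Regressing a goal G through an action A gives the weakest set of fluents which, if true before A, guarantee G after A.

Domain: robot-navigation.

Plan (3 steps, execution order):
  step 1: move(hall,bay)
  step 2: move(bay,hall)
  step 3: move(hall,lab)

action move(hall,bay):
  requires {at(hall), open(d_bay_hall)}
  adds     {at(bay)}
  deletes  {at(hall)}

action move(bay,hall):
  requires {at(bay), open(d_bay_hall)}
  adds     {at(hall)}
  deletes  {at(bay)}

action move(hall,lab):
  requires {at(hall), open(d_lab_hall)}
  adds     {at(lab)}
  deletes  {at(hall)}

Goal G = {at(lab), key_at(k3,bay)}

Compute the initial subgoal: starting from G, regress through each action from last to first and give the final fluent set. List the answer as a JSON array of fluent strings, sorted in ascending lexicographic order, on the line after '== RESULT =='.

Regress step by step:
  through step 3 (move(hall,lab)): drop {at(lab)}, keep {key_at(k3,bay)}, require {at(hall), open(d_lab_hall)}
    → {at(hall), key_at(k3,bay), open(d_lab_hall)}
  through step 2 (move(bay,hall)): drop {at(hall)}, keep {key_at(k3,bay), open(d_lab_hall)}, require {at(bay), open(d_bay_hall)}
    → {at(bay), key_at(k3,bay), open(d_bay_hall), open(d_lab_hall)}
  through step 1 (move(hall,bay)): drop {at(bay)}, keep {key_at(k3,bay), open(d_bay_hall), open(d_lab_hall)}, require {at(hall), open(d_bay_hall)}
    → {at(hall), key_at(k3,bay), open(d_bay_hall), open(d_lab_hall)}

== RESULT ==
["at(hall)", "key_at(k3,bay)", "open(d_bay_hall)", "open(d_lab_hall)"]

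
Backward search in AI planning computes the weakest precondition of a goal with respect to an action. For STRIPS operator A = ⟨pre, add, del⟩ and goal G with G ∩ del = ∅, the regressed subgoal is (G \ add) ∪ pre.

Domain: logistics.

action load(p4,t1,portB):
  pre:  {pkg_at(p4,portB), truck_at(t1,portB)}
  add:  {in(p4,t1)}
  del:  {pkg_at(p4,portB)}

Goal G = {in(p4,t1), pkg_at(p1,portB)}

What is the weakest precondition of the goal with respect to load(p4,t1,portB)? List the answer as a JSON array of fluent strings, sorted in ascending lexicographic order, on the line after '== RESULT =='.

Regress:
  G ∩ del = {}  (empty — regression defined)
  G \ add = {in(p4,t1), pkg_at(p1,portB)} \ {in(p4,t1)} = {pkg_at(p1,portB)}
  ∪ pre   = {pkg_at(p1,portB)} ∪ {pkg_at(p4,portB), truck_at(t1,portB)}
          = {pkg_at(p1,portB), pkg_at(p4,portB), truck_at(t1,portB)}

== RESULT ==
["pkg_at(p1,portB)", "pkg_at(p4,portB)", "truck_at(t1,portB)"]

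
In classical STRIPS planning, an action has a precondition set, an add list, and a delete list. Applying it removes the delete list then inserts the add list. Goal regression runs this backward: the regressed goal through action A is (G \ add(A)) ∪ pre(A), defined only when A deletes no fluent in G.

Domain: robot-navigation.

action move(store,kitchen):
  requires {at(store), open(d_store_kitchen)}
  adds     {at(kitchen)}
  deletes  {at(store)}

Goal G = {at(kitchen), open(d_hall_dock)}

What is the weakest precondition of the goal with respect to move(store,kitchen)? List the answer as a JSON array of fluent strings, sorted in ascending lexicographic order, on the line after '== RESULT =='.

Compute (G \ add) ∪ pre:
  G ∩ del = {}  (empty — regression defined)
  G \ add = {at(kitchen), open(d_hall_dock)} \ {at(kitchen)} = {open(d_hall_dock)}
  ∪ pre   = {open(d_hall_dock)} ∪ {at(store), open(d_store_kitchen)}
          = {at(store), open(d_hall_dock), open(d_store_kitchen)}

== RESULT ==
["at(store)", "open(d_hall_dock)", "open(d_store_kitchen)"]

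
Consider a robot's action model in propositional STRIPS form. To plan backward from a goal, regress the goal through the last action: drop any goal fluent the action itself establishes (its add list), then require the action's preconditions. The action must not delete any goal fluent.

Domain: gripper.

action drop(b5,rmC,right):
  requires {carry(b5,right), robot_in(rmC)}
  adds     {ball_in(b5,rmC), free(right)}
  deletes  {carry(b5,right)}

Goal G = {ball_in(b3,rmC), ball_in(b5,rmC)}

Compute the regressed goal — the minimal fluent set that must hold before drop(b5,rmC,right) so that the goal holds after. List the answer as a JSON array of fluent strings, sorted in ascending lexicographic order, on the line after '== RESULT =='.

Compute (G \ add) ∪ pre:
  G ∩ del = {}  (empty — regression defined)
  G \ add = {ball_in(b3,rmC), ball_in(b5,rmC)} \ {ball_in(b5,rmC), free(right)} = {ball_in(b3,rmC)}
  ∪ pre   = {ball_in(b3,rmC)} ∪ {carry(b5,right), robot_in(rmC)}
          = {ball_in(b3,rmC), carry(b5,right), robot_in(rmC)}

== RESULT ==
["ball_in(b3,rmC)", "carry(b5,right)", "robot_in(rmC)"]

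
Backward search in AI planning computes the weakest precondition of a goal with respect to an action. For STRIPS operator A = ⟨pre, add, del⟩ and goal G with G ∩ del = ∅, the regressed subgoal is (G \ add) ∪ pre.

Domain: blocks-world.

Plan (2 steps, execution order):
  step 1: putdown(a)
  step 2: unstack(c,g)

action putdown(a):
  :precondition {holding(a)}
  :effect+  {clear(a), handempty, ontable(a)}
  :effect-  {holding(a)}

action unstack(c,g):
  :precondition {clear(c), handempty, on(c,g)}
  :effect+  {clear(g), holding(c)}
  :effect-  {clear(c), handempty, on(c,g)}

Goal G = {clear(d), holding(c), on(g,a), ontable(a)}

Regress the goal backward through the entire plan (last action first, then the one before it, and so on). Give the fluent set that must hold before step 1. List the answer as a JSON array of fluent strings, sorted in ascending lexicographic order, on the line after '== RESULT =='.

Work backward from the goal:
  through step 2 (unstack(c,g)): drop {holding(c)}, keep {clear(d), on(g,a), ontable(a)}, require {clear(c), handempty, on(c,g)}
    → {clear(c), clear(d), handempty, on(c,g), on(g,a), ontable(a)}
  through step 1 (putdown(a)): drop {handempty, ontable(a)}, keep {clear(c), clear(d), on(c,g), on(g,a)}, require {holding(a)}
    → {clear(c), clear(d), holding(a), on(c,g), on(g,a)}

== RESULT ==
["clear(c)", "clear(d)", "holding(a)", "on(c,g)", "on(g,a)"]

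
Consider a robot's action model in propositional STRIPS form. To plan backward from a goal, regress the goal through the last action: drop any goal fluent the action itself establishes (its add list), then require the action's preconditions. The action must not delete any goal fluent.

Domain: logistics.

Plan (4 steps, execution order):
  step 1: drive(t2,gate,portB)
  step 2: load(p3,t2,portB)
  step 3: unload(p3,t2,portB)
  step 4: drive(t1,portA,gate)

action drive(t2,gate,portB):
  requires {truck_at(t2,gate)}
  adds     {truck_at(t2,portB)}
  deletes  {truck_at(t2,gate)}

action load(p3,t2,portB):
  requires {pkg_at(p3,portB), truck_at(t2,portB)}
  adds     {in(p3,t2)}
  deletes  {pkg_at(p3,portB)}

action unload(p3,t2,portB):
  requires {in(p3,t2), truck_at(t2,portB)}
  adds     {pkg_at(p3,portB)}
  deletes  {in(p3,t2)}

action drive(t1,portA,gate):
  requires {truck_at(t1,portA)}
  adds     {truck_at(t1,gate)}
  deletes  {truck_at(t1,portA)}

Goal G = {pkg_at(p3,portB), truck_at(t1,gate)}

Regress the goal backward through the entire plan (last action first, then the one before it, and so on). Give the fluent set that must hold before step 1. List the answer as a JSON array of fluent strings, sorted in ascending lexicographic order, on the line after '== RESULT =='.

Regress step by step:
  through step 4 (drive(t1,portA,gate)): drop {truck_at(t1,gate)}, keep {pkg_at(p3,portB)}, require {truck_at(t1,portA)}
    → {pkg_at(p3,portB), truck_at(t1,portA)}
  through step 3 (unload(p3,t2,portB)): drop {pkg_at(p3,portB)}, keep {truck_at(t1,portA)}, require {in(p3,t2), truck_at(t2,portB)}
    → {in(p3,t2), truck_at(t1,portA), truck_at(t2,portB)}
  through step 2 (load(p3,t2,portB)): drop {in(p3,t2)}, keep {truck_at(t1,portA), truck_at(t2,portB)}, require {pkg_at(p3,portB), truck_at(t2,portB)}
    → {pkg_at(p3,portB), truck_at(t1,portA), truck_at(t2,portB)}
  through step 1 (drive(t2,gate,portB)): drop {truck_at(t2,portB)}, keep {pkg_at(p3,portB), truck_at(t1,portA)}, require {truck_at(t2,gate)}
    → {pkg_at(p3,portB), truck_at(t1,portA), truck_at(t2,gate)}

== RESULT ==
["pkg_at(p3,portB)", "truck_at(t1,portA)", "truck_at(t2,gate)"]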